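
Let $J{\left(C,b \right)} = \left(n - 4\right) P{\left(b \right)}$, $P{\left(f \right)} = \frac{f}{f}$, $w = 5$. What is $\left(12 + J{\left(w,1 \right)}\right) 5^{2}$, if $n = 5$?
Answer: $325$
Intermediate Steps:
$P{\left(f \right)} = 1$
$J{\left(C,b \right)} = 1$ ($J{\left(C,b \right)} = \left(5 - 4\right) 1 = 1 \cdot 1 = 1$)
$\left(12 + J{\left(w,1 \right)}\right) 5^{2} = \left(12 + 1\right) 5^{2} = 13 \cdot 25 = 325$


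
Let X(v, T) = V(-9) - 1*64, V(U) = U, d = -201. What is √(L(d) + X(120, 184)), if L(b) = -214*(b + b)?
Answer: √85955 ≈ 293.18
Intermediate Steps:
L(b) = -428*b
X(v, T) = -73 (X(v, T) = -9 - 1*64 = -9 - 64 = -73)
√(L(d) + X(120, 184)) = √(-428*(-201) - 73) = √(86028 - 73) = √85955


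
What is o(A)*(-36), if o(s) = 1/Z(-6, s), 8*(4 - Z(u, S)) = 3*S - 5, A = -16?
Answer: -288/85 ≈ -3.3882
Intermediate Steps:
Z(u, S) = 37/8 - 3*S/8 (Z(u, S) = 4 - (3*S - 5)/8 = 4 - (-5 + 3*S)/8 = 4 + (5/8 - 3*S/8) = 37/8 - 3*S/8)
o(s) = 1/(37/8 - 3*s/8)
o(A)*(-36) = -8/(-37 + 3*(-16))*(-36) = -8/(-37 - 48)*(-36) = -8/(-85)*(-36) = -8*(-1/85)*(-36) = (8/85)*(-36) = -288/85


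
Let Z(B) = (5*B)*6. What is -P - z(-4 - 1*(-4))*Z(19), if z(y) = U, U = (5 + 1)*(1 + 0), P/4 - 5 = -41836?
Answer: 163904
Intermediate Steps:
P = -167324 (P = 20 + 4*(-41836) = 20 - 167344 = -167324)
U = 6 (U = 6*1 = 6)
z(y) = 6
Z(B) = 30*B
-P - z(-4 - 1*(-4))*Z(19) = -1*(-167324) - 6*30*19 = 167324 - 6*570 = 167324 - 1*3420 = 167324 - 3420 = 163904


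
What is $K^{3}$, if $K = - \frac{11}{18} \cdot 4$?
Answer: $- \frac{10648}{729} \approx -14.606$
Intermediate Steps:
$K = - \frac{22}{9}$ ($K = \left(-11\right) \frac{1}{18} \cdot 4 = \left(- \frac{11}{18}\right) 4 = - \frac{22}{9} \approx -2.4444$)
$K^{3} = \left(- \frac{22}{9}\right)^{3} = - \frac{10648}{729}$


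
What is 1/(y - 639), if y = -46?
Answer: -1/685 ≈ -0.0014599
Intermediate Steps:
1/(y - 639) = 1/(-46 - 639) = 1/(-685) = -1/685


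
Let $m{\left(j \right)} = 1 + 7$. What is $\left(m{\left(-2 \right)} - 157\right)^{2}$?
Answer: $22201$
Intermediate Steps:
$m{\left(j \right)} = 8$
$\left(m{\left(-2 \right)} - 157\right)^{2} = \left(8 - 157\right)^{2} = \left(-149\right)^{2} = 22201$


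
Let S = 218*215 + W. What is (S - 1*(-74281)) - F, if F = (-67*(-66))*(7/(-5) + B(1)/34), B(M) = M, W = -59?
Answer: 10807983/85 ≈ 1.2715e+5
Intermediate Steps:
F = -515163/85 (F = (-67*(-66))*(7/(-5) + 1/34) = 4422*(7*(-⅕) + 1*(1/34)) = 4422*(-7/5 + 1/34) = 4422*(-233/170) = -515163/85 ≈ -6060.7)
S = 46811 (S = 218*215 - 59 = 46870 - 59 = 46811)
(S - 1*(-74281)) - F = (46811 - 1*(-74281)) - 1*(-515163/85) = (46811 + 74281) + 515163/85 = 121092 + 515163/85 = 10807983/85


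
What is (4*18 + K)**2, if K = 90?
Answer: 26244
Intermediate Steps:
(4*18 + K)**2 = (4*18 + 90)**2 = (72 + 90)**2 = 162**2 = 26244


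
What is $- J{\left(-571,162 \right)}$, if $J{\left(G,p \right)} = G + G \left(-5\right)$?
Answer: $-2284$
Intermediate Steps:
$J{\left(G,p \right)} = - 4 G$ ($J{\left(G,p \right)} = G - 5 G = - 4 G$)
$- J{\left(-571,162 \right)} = - \left(-4\right) \left(-571\right) = \left(-1\right) 2284 = -2284$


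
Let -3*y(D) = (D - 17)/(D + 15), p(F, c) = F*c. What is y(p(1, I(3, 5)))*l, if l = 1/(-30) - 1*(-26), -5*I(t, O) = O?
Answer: 779/70 ≈ 11.129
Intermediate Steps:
I(t, O) = -O/5
y(D) = -(-17 + D)/(3*(15 + D)) (y(D) = -(D - 17)/(3*(D + 15)) = -(-17 + D)/(3*(15 + D)))
l = 779/30 (l = -1/30 + 26 = 779/30 ≈ 25.967)
y(p(1, I(3, 5)))*l = ((17 - (-⅕*5))/(3*(15 + 1*(-⅕*5))))*(779/30) = ((17 - (-1))/(3*(15 + 1*(-1))))*(779/30) = ((17 - 1*(-1))/(3*(15 - 1)))*(779/30) = ((⅓)*(17 + 1)/14)*(779/30) = ((⅓)*(1/14)*18)*(779/30) = (3/7)*(779/30) = 779/70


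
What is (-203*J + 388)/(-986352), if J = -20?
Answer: -278/61647 ≈ -0.0045095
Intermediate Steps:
(-203*J + 388)/(-986352) = (-203*(-20) + 388)/(-986352) = (4060 + 388)*(-1/986352) = 4448*(-1/986352) = -278/61647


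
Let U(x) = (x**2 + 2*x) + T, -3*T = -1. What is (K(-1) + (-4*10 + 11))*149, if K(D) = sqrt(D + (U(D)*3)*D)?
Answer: -4172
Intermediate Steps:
T = 1/3 (T = -1/3*(-1) = 1/3 ≈ 0.33333)
U(x) = 1/3 + x**2 + 2*x (U(x) = (x**2 + 2*x) + 1/3 = 1/3 + x**2 + 2*x)
K(D) = sqrt(D + D*(1 + 3*D**2 + 6*D)) (K(D) = sqrt(D + ((1/3 + D**2 + 2*D)*3)*D) = sqrt(D + (1 + 3*D**2 + 6*D)*D) = sqrt(D + D*(1 + 3*D**2 + 6*D)))
(K(-1) + (-4*10 + 11))*149 = (sqrt(-(2 + 3*(-1)**2 + 6*(-1))) + (-4*10 + 11))*149 = (sqrt(-(2 + 3*1 - 6)) + (-40 + 11))*149 = (sqrt(-(2 + 3 - 6)) - 29)*149 = (sqrt(-1*(-1)) - 29)*149 = (sqrt(1) - 29)*149 = (1 - 29)*149 = -28*149 = -4172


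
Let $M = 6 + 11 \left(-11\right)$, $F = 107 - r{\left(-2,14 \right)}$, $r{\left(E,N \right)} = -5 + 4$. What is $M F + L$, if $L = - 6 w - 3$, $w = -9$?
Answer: $-12369$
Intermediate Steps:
$r{\left(E,N \right)} = -1$
$F = 108$ ($F = 107 - -1 = 107 + 1 = 108$)
$L = 51$ ($L = \left(-6\right) \left(-9\right) - 3 = 54 - 3 = 51$)
$M = -115$ ($M = 6 - 121 = -115$)
$M F + L = \left(-115\right) 108 + 51 = -12420 + 51 = -12369$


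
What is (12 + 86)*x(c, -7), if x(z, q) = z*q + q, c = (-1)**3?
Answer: 0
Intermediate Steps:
c = -1
x(z, q) = q + q*z (x(z, q) = q*z + q = q + q*z)
(12 + 86)*x(c, -7) = (12 + 86)*(-7*(1 - 1)) = 98*(-7*0) = 98*0 = 0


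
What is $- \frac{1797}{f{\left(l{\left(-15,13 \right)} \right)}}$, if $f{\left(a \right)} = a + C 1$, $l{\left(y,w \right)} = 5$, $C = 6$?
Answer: $- \frac{1797}{11} \approx -163.36$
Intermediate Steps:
$f{\left(a \right)} = 6 + a$ ($f{\left(a \right)} = a + 6 \cdot 1 = a + 6 = 6 + a$)
$- \frac{1797}{f{\left(l{\left(-15,13 \right)} \right)}} = - \frac{1797}{6 + 5} = - \frac{1797}{11}$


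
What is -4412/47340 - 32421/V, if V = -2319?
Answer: 127048226/9148455 ≈ 13.887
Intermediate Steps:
-4412/47340 - 32421/V = -4412/47340 - 32421/(-2319) = -4412*1/47340 - 32421*(-1/2319) = -1103/11835 + 10807/773 = 127048226/9148455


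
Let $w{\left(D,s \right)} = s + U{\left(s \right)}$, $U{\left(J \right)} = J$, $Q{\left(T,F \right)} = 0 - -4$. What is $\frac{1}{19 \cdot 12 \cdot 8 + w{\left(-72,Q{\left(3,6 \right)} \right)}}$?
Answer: $\frac{1}{1832} \approx 0.00054585$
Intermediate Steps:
$Q{\left(T,F \right)} = 4$ ($Q{\left(T,F \right)} = 0 + 4 = 4$)
$w{\left(D,s \right)} = 2 s$ ($w{\left(D,s \right)} = s + s = 2 s$)
$\frac{1}{19 \cdot 12 \cdot 8 + w{\left(-72,Q{\left(3,6 \right)} \right)}} = \frac{1}{19 \cdot 12 \cdot 8 + 2 \cdot 4} = \frac{1}{228 \cdot 8 + 8} = \frac{1}{1824 + 8} = \frac{1}{1832}$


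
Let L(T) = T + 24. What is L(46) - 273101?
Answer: -273031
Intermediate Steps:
L(T) = 24 + T
L(46) - 273101 = (24 + 46) - 273101 = 70 - 273101 = -273031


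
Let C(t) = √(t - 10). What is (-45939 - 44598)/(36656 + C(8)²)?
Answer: -30179/12218 ≈ -2.4700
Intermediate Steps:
C(t) = √(-10 + t)
(-45939 - 44598)/(36656 + C(8)²) = (-45939 - 44598)/(36656 + (√(-10 + 8))²) = -90537/(36656 + (√(-2))²) = -90537/(36656 + (I*√2)²) = -90537/(36656 - 2) = -90537/36654 = -90537*1/36654 = -30179/12218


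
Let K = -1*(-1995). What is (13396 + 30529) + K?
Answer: 45920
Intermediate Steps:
K = 1995
(13396 + 30529) + K = (13396 + 30529) + 1995 = 43925 + 1995 = 45920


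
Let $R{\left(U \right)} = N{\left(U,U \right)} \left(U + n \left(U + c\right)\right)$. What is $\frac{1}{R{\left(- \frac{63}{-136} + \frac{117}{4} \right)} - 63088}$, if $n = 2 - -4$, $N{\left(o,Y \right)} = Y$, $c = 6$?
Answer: $- \frac{18496}{1032783145} \approx -1.7909 \cdot 10^{-5}$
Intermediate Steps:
$n = 6$ ($n = 2 + 4 = 6$)
$R{\left(U \right)} = U \left(36 + 7 U\right)$ ($R{\left(U \right)} = U \left(U + 6 \left(U + 6\right)\right) = U \left(U + 6 \left(6 + U\right)\right) = U \left(U + \left(36 + 6 U\right)\right) = U \left(36 + 7 U\right)$)
$\frac{1}{R{\left(- \frac{63}{-136} + \frac{117}{4} \right)} - 63088} = \frac{1}{\left(- \frac{63}{-136} + \frac{117}{4}\right) \left(36 + 7 \left(- \frac{63}{-136} + \frac{117}{4}\right)\right) - 63088} = \frac{1}{\left(\left(-63\right) \left(- \frac{1}{136}\right) + 117 \cdot \frac{1}{4}\right) \left(36 + 7 \left(\left(-63\right) \left(- \frac{1}{136}\right) + 117 \cdot \frac{1}{4}\right)\right) - 63088} = \frac{1}{\left(\frac{63}{136} + \frac{117}{4}\right) \left(36 + 7 \left(\frac{63}{136} + \frac{117}{4}\right)\right) - 63088} = \frac{1}{\frac{4041 \left(36 + 7 \cdot \frac{4041}{136}\right)}{136} - 63088} = \frac{1}{\frac{4041 \left(36 + \frac{28287}{136}\right)}{136} - 63088} = \frac{1}{\frac{4041}{136} \cdot \frac{33183}{136} - 63088} = \frac{1}{\frac{134092503}{18496} - 63088} = \frac{1}{- \frac{1032783145}{18496}} = - \frac{18496}{1032783145}$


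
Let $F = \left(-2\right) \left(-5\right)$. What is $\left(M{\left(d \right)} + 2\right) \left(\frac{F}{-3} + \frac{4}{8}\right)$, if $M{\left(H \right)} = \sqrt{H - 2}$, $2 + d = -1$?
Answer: $- \frac{17}{3} - \frac{17 i \sqrt{5}}{6} \approx -5.6667 - 6.3355 i$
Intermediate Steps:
$d = -3$ ($d = -2 - 1 = -3$)
$M{\left(H \right)} = \sqrt{-2 + H}$
$F = 10$
$\left(M{\left(d \right)} + 2\right) \left(\frac{F}{-3} + \frac{4}{8}\right) = \left(\sqrt{-2 - 3} + 2\right) \left(\frac{10}{-3} + \frac{4}{8}\right) = \left(\sqrt{-5} + 2\right) \left(10 \left(- \frac{1}{3}\right) + 4 \cdot \frac{1}{8}\right) = \left(i \sqrt{5} + 2\right) \left(- \frac{10}{3} + \frac{1}{2}\right) = \left(2 + i \sqrt{5}\right) \left(- \frac{17}{6}\right) = - \frac{17}{3} - \frac{17 i \sqrt{5}}{6}$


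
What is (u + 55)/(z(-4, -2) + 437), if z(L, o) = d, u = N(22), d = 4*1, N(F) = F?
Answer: 11/63 ≈ 0.17460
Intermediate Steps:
d = 4
u = 22
z(L, o) = 4
(u + 55)/(z(-4, -2) + 437) = (22 + 55)/(4 + 437) = 77/441 = 77*(1/441) = 11/63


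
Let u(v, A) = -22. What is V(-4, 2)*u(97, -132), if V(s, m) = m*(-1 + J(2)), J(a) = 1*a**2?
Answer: -132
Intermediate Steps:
J(a) = a**2
V(s, m) = 3*m (V(s, m) = m*(-1 + 2**2) = m*(-1 + 4) = m*3 = 3*m)
V(-4, 2)*u(97, -132) = (3*2)*(-22) = 6*(-22) = -132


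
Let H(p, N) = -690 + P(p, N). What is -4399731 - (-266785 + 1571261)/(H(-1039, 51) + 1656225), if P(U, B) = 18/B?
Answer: -123826495812923/28144101 ≈ -4.3997e+6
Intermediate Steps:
H(p, N) = -690 + 18/N
-4399731 - (-266785 + 1571261)/(H(-1039, 51) + 1656225) = -4399731 - (-266785 + 1571261)/((-690 + 18/51) + 1656225) = -4399731 - 1304476/((-690 + 18*(1/51)) + 1656225) = -4399731 - 1304476/((-690 + 6/17) + 1656225) = -4399731 - 1304476/(-11724/17 + 1656225) = -4399731 - 1304476/28144101/17 = -4399731 - 1304476*17/28144101 = -4399731 - 1*22176092/28144101 = -4399731 - 22176092/28144101 = -123826495812923/28144101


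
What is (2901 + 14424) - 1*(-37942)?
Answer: 55267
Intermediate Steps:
(2901 + 14424) - 1*(-37942) = 17325 + 37942 = 55267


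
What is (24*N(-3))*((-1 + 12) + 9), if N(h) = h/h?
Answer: 480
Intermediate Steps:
N(h) = 1
(24*N(-3))*((-1 + 12) + 9) = (24*1)*((-1 + 12) + 9) = 24*(11 + 9) = 24*20 = 480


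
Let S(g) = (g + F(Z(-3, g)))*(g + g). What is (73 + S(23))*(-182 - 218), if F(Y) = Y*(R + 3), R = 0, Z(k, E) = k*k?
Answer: -949200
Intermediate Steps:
Z(k, E) = k²
F(Y) = 3*Y (F(Y) = Y*(0 + 3) = Y*3 = 3*Y)
S(g) = 2*g*(27 + g) (S(g) = (g + 3*(-3)²)*(g + g) = (g + 3*9)*(2*g) = (g + 27)*(2*g) = (27 + g)*(2*g) = 2*g*(27 + g))
(73 + S(23))*(-182 - 218) = (73 + 2*23*(27 + 23))*(-182 - 218) = (73 + 2*23*50)*(-400) = (73 + 2300)*(-400) = 2373*(-400) = -949200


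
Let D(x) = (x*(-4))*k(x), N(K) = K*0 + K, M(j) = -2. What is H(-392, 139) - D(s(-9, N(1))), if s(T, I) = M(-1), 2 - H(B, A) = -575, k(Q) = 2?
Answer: 561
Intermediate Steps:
H(B, A) = 577 (H(B, A) = 2 - 1*(-575) = 2 + 575 = 577)
N(K) = K (N(K) = 0 + K = K)
s(T, I) = -2
D(x) = -8*x (D(x) = (x*(-4))*2 = -4*x*2 = -8*x)
H(-392, 139) - D(s(-9, N(1))) = 577 - (-8)*(-2) = 577 - 1*16 = 577 - 16 = 561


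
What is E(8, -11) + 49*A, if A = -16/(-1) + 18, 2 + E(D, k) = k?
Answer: 1653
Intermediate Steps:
E(D, k) = -2 + k
A = 34 (A = -16*(-1) + 18 = 16 + 18 = 34)
E(8, -11) + 49*A = (-2 - 11) + 49*34 = -13 + 1666 = 1653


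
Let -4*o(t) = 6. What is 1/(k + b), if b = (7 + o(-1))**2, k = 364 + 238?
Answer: 4/2529 ≈ 0.0015817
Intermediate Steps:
o(t) = -3/2 (o(t) = -1/4*6 = -3/2)
k = 602
b = 121/4 (b = (7 - 3/2)**2 = (11/2)**2 = 121/4 ≈ 30.250)
1/(k + b) = 1/(602 + 121/4) = 1/(2529/4) = 4/2529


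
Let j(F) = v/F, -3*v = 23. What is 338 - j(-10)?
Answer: 10117/30 ≈ 337.23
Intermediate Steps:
v = -23/3 (v = -⅓*23 = -23/3 ≈ -7.6667)
j(F) = -23/(3*F)
338 - j(-10) = 338 - (-23)/(3*(-10)) = 338 - (-23)*(-1)/(3*10) = 338 - 1*23/30 = 338 - 23/30 = 10117/30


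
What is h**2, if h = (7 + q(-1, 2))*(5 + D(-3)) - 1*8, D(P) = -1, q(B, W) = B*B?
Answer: 576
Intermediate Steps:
q(B, W) = B**2
h = 24 (h = (7 + (-1)**2)*(5 - 1) - 1*8 = (7 + 1)*4 - 8 = 8*4 - 8 = 32 - 8 = 24)
h**2 = 24**2 = 576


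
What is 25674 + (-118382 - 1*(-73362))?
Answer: -19346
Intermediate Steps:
25674 + (-118382 - 1*(-73362)) = 25674 + (-118382 + 73362) = 25674 - 45020 = -19346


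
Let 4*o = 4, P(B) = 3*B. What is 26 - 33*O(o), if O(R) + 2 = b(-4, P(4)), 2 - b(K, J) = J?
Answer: 422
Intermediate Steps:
o = 1 (o = (¼)*4 = 1)
b(K, J) = 2 - J
O(R) = -12 (O(R) = -2 + (2 - 3*4) = -2 + (2 - 1*12) = -2 + (2 - 12) = -2 - 10 = -12)
26 - 33*O(o) = 26 - 33*(-12) = 26 + 396 = 422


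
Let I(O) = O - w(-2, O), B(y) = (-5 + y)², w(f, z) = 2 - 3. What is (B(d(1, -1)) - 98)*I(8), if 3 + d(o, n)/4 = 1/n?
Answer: 3087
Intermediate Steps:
w(f, z) = -1
d(o, n) = -12 + 4/n
I(O) = 1 + O (I(O) = O - 1*(-1) = O + 1 = 1 + O)
(B(d(1, -1)) - 98)*I(8) = ((-5 + (-12 + 4/(-1)))² - 98)*(1 + 8) = ((-5 + (-12 + 4*(-1)))² - 98)*9 = ((-5 + (-12 - 4))² - 98)*9 = ((-5 - 16)² - 98)*9 = ((-21)² - 98)*9 = (441 - 98)*9 = 343*9 = 3087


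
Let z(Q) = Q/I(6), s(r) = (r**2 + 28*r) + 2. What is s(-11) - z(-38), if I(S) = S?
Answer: -536/3 ≈ -178.67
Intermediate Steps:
s(r) = 2 + r**2 + 28*r
z(Q) = Q/6
s(-11) - z(-38) = (2 + (-11)**2 + 28*(-11)) - (-38)/6 = (2 + 121 - 308) - 1*(-19/3) = -185 + 19/3 = -536/3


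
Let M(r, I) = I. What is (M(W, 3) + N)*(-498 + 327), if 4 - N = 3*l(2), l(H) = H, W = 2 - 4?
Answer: -171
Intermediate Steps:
W = -2
N = -2 (N = 4 - 3*2 = 4 - 1*6 = 4 - 6 = -2)
(M(W, 3) + N)*(-498 + 327) = (3 - 2)*(-498 + 327) = 1*(-171) = -171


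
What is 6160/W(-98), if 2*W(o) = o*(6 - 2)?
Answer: -220/7 ≈ -31.429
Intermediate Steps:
W(o) = 2*o (W(o) = (o*(6 - 2))/2 = (o*4)/2 = (4*o)/2 = 2*o)
6160/W(-98) = 6160/((2*(-98))) = 6160/(-196) = 6160*(-1/196) = -220/7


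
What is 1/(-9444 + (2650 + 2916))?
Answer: -1/3878 ≈ -0.00025787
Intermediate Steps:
1/(-9444 + (2650 + 2916)) = 1/(-9444 + 5566) = 1/(-3878) = -1/3878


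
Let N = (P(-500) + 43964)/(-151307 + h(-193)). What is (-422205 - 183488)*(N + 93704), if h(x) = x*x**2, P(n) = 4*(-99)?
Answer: -1318381715770724/23229 ≈ -5.6756e+10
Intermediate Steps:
P(n) = -396
h(x) = x**3
N = -10892/1835091 (N = (-396 + 43964)/(-151307 + (-193)**3) = 43568/(-151307 - 7189057) = 43568/(-7340364) = 43568*(-1/7340364) = -10892/1835091 ≈ -0.0059354)
(-422205 - 183488)*(N + 93704) = (-422205 - 183488)*(-10892/1835091 + 93704) = -605693*171955356172/1835091 = -1318381715770724/23229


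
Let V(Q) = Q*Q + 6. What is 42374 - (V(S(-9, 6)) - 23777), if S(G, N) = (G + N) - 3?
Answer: 66109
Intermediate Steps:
S(G, N) = -3 + G + N
V(Q) = 6 + Q² (V(Q) = Q² + 6 = 6 + Q²)
42374 - (V(S(-9, 6)) - 23777) = 42374 - ((6 + (-3 - 9 + 6)²) - 23777) = 42374 - ((6 + (-6)²) - 23777) = 42374 - ((6 + 36) - 23777) = 42374 - (42 - 23777) = 42374 - 1*(-23735) = 42374 + 23735 = 66109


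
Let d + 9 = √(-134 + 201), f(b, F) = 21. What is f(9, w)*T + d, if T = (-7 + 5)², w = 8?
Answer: 75 + √67 ≈ 83.185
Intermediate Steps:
d = -9 + √67 (d = -9 + √(-134 + 201) = -9 + √67 ≈ -0.81465)
T = 4 (T = (-2)² = 4)
f(9, w)*T + d = 21*4 + (-9 + √67) = 84 + (-9 + √67) = 75 + √67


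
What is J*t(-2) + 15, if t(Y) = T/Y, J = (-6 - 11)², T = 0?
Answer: 15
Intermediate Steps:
J = 289 (J = (-17)² = 289)
t(Y) = 0 (t(Y) = 0/Y = 0)
J*t(-2) + 15 = 289*0 + 15 = 0 + 15 = 15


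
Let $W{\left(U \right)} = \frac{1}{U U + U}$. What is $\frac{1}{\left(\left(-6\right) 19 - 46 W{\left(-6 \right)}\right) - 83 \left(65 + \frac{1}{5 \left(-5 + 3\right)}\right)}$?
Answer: $- \frac{30}{165067} \approx -0.00018174$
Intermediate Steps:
$W{\left(U \right)} = \frac{1}{U + U^{2}}$ ($W{\left(U \right)} = \frac{1}{U^{2} + U} = \frac{1}{U + U^{2}}$)
$\frac{1}{\left(\left(-6\right) 19 - 46 W{\left(-6 \right)}\right) - 83 \left(65 + \frac{1}{5 \left(-5 + 3\right)}\right)} = \frac{1}{\left(\left(-6\right) 19 - 46 \frac{1}{\left(-6\right) \left(1 - 6\right)}\right) - 83 \left(65 + \frac{1}{5 \left(-5 + 3\right)}\right)} = \frac{1}{\left(-114 - 46 \left(- \frac{1}{6 \left(-5\right)}\right)\right) - 83 \left(65 + \frac{1}{5 \left(-2\right)}\right)} = \frac{1}{\left(-114 - 46 \left(\left(- \frac{1}{6}\right) \left(- \frac{1}{5}\right)\right)\right) - 83 \left(65 + \frac{1}{-10}\right)} = \frac{1}{\left(-114 - \frac{23}{15}\right) - 83 \left(65 - \frac{1}{10}\right)} = \frac{1}{\left(-114 - \frac{23}{15}\right) - \frac{53867}{10}} = \frac{1}{- \frac{1733}{15} - \frac{53867}{10}} = \frac{1}{- \frac{165067}{30}} = - \frac{30}{165067}$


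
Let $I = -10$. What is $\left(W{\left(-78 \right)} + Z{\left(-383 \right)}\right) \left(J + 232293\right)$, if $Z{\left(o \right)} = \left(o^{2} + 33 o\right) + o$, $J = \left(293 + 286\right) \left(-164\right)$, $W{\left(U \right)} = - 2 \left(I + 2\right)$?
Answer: $18359622171$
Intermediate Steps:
$W{\left(U \right)} = 16$ ($W{\left(U \right)} = - 2 \left(-10 + 2\right) = \left(-2\right) \left(-8\right) = 16$)
$J = -94956$ ($J = 579 \left(-164\right) = -94956$)
$Z{\left(o \right)} = o^{2} + 34 o$
$\left(W{\left(-78 \right)} + Z{\left(-383 \right)}\right) \left(J + 232293\right) = \left(16 - 383 \left(34 - 383\right)\right) \left(-94956 + 232293\right) = \left(16 - -133667\right) 137337 = \left(16 + 133667\right) 137337 = 133683 \cdot 137337 = 18359622171$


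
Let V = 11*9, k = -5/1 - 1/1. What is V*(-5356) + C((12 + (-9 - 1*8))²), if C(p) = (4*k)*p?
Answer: -530844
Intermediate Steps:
k = -6 (k = -5*1 - 1*1 = -5 - 1 = -6)
V = 99
C(p) = -24*p (C(p) = (4*(-6))*p = -24*p)
V*(-5356) + C((12 + (-9 - 1*8))²) = 99*(-5356) - 24*(12 + (-9 - 1*8))² = -530244 - 24*(12 + (-9 - 8))² = -530244 - 24*(12 - 17)² = -530244 - 24*(-5)² = -530244 - 24*25 = -530244 - 600 = -530844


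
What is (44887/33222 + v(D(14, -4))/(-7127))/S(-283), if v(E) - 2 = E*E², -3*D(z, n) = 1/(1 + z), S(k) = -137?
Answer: -9715237362949/985302050181750 ≈ -0.0098602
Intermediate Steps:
D(z, n) = -1/(3*(1 + z))
v(E) = 2 + E³ (v(E) = 2 + E*E² = 2 + E³)
(44887/33222 + v(D(14, -4))/(-7127))/S(-283) = (44887/33222 + (2 + (-1/(3 + 3*14))³)/(-7127))/(-137) = (44887*(1/33222) + (2 + (-1/(3 + 42))³)*(-1/7127))*(-1/137) = (44887/33222 + (2 + (-1/45)³)*(-1/7127))*(-1/137) = (44887/33222 + (2 - 1/91125)*(-1/7127))*(-1/137) = (44887/33222 + (182249/91125)*(-1/7127))*(-1/137) = (44887/33222 - 182249/649447875)*(-1/137) = (9715237362949/7191985767750)*(-1/137) = -9715237362949/985302050181750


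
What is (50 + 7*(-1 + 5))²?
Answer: 6084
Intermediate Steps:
(50 + 7*(-1 + 5))² = (50 + 7*4)² = (50 + 28)² = 78² = 6084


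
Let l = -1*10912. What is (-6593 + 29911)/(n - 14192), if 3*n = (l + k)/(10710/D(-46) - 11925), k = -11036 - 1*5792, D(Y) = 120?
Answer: -1655916111/1007782304 ≈ -1.6431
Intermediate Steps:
l = -10912
k = -16828 (k = -11036 - 5792 = -16828)
n = 110960/142029 (n = ((-10912 - 16828)/(10710/120 - 11925))/3 = (-27740/(10710*(1/120) - 11925))/3 = (-27740/(357/4 - 11925))/3 = (-27740/(-47343/4))/3 = (-27740*(-4/47343))/3 = (1/3)*(110960/47343) = 110960/142029 ≈ 0.78125)
(-6593 + 29911)/(n - 14192) = (-6593 + 29911)/(110960/142029 - 14192) = 23318/(-2015564608/142029) = 23318*(-142029/2015564608) = -1655916111/1007782304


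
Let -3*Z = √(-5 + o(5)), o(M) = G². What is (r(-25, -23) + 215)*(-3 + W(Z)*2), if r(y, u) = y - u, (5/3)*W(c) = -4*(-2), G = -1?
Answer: 7029/5 ≈ 1405.8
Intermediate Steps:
o(M) = 1 (o(M) = (-1)² = 1)
Z = -2*I/3 (Z = -√(-5 + 1)/3 = -2*I/3 ≈ -0.66667*I)
W(c) = 24/5 (W(c) = 3*(-4*(-2))/5 = (⅗)*8 = 24/5)
(r(-25, -23) + 215)*(-3 + W(Z)*2) = ((-25 - 1*(-23)) + 215)*(-3 + (24/5)*2) = ((-25 + 23) + 215)*(-3 + 48/5) = (-2 + 215)*(33/5) = 213*(33/5) = 7029/5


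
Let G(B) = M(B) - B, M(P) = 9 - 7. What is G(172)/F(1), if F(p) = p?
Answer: -170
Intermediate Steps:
M(P) = 2
G(B) = 2 - B
G(172)/F(1) = (2 - 1*172)/1 = (2 - 172)*1 = -170*1 = -170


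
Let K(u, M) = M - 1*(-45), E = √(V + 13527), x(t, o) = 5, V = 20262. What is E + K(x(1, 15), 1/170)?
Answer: 7651/170 + √33789 ≈ 228.82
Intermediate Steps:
E = √33789 (E = √(20262 + 13527) = √33789 ≈ 183.82)
K(u, M) = 45 + M (K(u, M) = M + 45 = 45 + M)
E + K(x(1, 15), 1/170) = √33789 + (45 + 1/170) = √33789 + 7651/170 = 7651/170 + √33789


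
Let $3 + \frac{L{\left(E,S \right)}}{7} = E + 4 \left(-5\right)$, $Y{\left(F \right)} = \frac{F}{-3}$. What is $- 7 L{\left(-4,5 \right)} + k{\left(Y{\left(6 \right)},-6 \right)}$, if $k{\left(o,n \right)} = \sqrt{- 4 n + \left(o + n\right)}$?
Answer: $1327$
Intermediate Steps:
$Y{\left(F \right)} = - \frac{F}{3}$ ($Y{\left(F \right)} = F \left(- \frac{1}{3}\right) = - \frac{F}{3}$)
$L{\left(E,S \right)} = -161 + 7 E$ ($L{\left(E,S \right)} = -21 + 7 \left(E + 4 \left(-5\right)\right) = -21 + 7 \left(E - 20\right) = -21 + 7 \left(-20 + E\right) = -21 + \left(-140 + 7 E\right) = -161 + 7 E$)
$k{\left(o,n \right)} = \sqrt{o - 3 n}$ ($k{\left(o,n \right)} = \sqrt{- 4 n + \left(n + o\right)} = \sqrt{o - 3 n}$)
$- 7 L{\left(-4,5 \right)} + k{\left(Y{\left(6 \right)},-6 \right)} = - 7 \left(-161 + 7 \left(-4\right)\right) + \sqrt{\left(- \frac{1}{3}\right) 6 - -18} = - 7 \left(-161 - 28\right) + \sqrt{-2 + 18} = \left(-7\right) \left(-189\right) + \sqrt{16} = 1323 + 4 = 1327$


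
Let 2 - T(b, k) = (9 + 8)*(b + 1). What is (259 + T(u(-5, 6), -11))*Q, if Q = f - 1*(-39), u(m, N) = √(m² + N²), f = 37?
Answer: 18544 - 1292*√61 ≈ 8453.2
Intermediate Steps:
u(m, N) = √(N² + m²)
Q = 76 (Q = 37 - 1*(-39) = 37 + 39 = 76)
T(b, k) = -15 - 17*b (T(b, k) = 2 - (9 + 8)*(b + 1) = 2 - 17*(1 + b) = 2 - (17 + 17*b) = 2 + (-17 - 17*b) = -15 - 17*b)
(259 + T(u(-5, 6), -11))*Q = (259 + (-15 - 17*√(6² + (-5)²)))*76 = (259 + (-15 - 17*√(36 + 25)))*76 = (259 + (-15 - 17*√61))*76 = (244 - 17*√61)*76 = 18544 - 1292*√61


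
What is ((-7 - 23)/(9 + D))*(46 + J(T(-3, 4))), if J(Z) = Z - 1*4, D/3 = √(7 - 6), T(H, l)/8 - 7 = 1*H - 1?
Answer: -165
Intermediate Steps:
T(H, l) = 48 + 8*H (T(H, l) = 56 + 8*(1*H - 1) = 56 + 8*(H - 1) = 56 + 8*(-1 + H) = 56 + (-8 + 8*H) = 48 + 8*H)
D = 3 (D = 3*√(7 - 6) = 3*√1 = 3*1 = 3)
J(Z) = -4 + Z (J(Z) = Z - 4 = -4 + Z)
((-7 - 23)/(9 + D))*(46 + J(T(-3, 4))) = ((-7 - 23)/(9 + 3))*(46 + (-4 + (48 + 8*(-3)))) = (-30/12)*(46 + (-4 + (48 - 24))) = (-30*1/12)*(46 + (-4 + 24)) = -5*(46 + 20)/2 = -5/2*66 = -165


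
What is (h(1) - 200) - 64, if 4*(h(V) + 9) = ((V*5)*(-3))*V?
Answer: -1107/4 ≈ -276.75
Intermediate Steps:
h(V) = -9 - 15*V**2/4 (h(V) = -9 + (((V*5)*(-3))*V)/4 = -9 + (((5*V)*(-3))*V)/4 = -9 + ((-15*V)*V)/4 = -9 + (-15*V**2)/4 = -9 - 15*V**2/4)
(h(1) - 200) - 64 = ((-9 - 15/4*1**2) - 200) - 64 = ((-9 - 15/4*1) - 200) - 64 = ((-9 - 15/4) - 200) - 64 = (-51/4 - 200) - 64 = -851/4 - 64 = -1107/4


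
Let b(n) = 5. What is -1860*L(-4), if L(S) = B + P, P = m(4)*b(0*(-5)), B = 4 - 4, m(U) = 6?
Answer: -55800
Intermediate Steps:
B = 0
P = 30 (P = 6*5 = 30)
L(S) = 30 (L(S) = 0 + 30 = 30)
-1860*L(-4) = -1860*30 = -55800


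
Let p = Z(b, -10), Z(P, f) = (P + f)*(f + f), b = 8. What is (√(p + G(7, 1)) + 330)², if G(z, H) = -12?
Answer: 108928 + 1320*√7 ≈ 1.1242e+5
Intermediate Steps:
Z(P, f) = 2*f*(P + f) (Z(P, f) = (P + f)*(2*f) = 2*f*(P + f))
p = 40 (p = 2*(-10)*(8 - 10) = 2*(-10)*(-2) = 40)
(√(p + G(7, 1)) + 330)² = (√(40 - 12) + 330)² = (√28 + 330)² = (2*√7 + 330)² = (330 + 2*√7)²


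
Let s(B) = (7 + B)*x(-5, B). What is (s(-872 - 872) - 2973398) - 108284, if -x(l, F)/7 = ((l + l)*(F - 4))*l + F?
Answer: -1086983578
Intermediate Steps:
x(l, F) = -7*F - 14*l²*(-4 + F) (x(l, F) = -7*(((l + l)*(F - 4))*l + F) = -7*(((2*l)*(-4 + F))*l + F) = -7*((2*l*(-4 + F))*l + F) = -7*(2*l²*(-4 + F) + F) = -7*(F + 2*l²*(-4 + F)) = -7*F - 14*l²*(-4 + F))
s(B) = (7 + B)*(1400 - 357*B) (s(B) = (7 + B)*(-7*B + 56*(-5)² - 14*B*(-5)²) = (7 + B)*(-7*B + 56*25 - 14*B*25) = (7 + B)*(-7*B + 1400 - 350*B) = (7 + B)*(1400 - 357*B))
(s(-872 - 872) - 2973398) - 108284 = ((9800 - 1099*(-872 - 872) - 357*(-872 - 872)²) - 2973398) - 108284 = ((9800 - 1099*(-1744) - 357*(-1744)²) - 2973398) - 108284 = ((9800 + 1916656 - 357*3041536) - 2973398) - 108284 = ((9800 + 1916656 - 1085828352) - 2973398) - 108284 = (-1083901896 - 2973398) - 108284 = -1086875294 - 108284 = -1086983578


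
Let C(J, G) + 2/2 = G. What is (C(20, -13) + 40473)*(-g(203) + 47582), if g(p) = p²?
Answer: 257845207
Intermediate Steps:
C(J, G) = -1 + G
(C(20, -13) + 40473)*(-g(203) + 47582) = ((-1 - 13) + 40473)*(-1*203² + 47582) = (-14 + 40473)*(-1*41209 + 47582) = 40459*(-41209 + 47582) = 40459*6373 = 257845207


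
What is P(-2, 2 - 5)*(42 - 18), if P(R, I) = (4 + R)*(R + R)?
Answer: -192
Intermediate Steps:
P(R, I) = 2*R*(4 + R) (P(R, I) = (4 + R)*(2*R) = 2*R*(4 + R))
P(-2, 2 - 5)*(42 - 18) = (2*(-2)*(4 - 2))*(42 - 18) = (2*(-2)*2)*24 = -8*24 = -192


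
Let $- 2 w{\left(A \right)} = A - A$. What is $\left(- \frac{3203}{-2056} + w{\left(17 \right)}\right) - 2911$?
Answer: $- \frac{5981813}{2056} \approx -2909.4$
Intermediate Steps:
$w{\left(A \right)} = 0$ ($w{\left(A \right)} = - \frac{A - A}{2} = \left(- \frac{1}{2}\right) 0 = 0$)
$\left(- \frac{3203}{-2056} + w{\left(17 \right)}\right) - 2911 = \left(- \frac{3203}{-2056} + 0\right) - 2911 = \left(\left(-3203\right) \left(- \frac{1}{2056}\right) + 0\right) - 2911 = \left(\frac{3203}{2056} + 0\right) - 2911 = \frac{3203}{2056} - 2911 = - \frac{5981813}{2056}$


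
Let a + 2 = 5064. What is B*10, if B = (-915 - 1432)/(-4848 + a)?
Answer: -11735/107 ≈ -109.67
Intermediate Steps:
a = 5062 (a = -2 + 5064 = 5062)
B = -2347/214 (B = (-915 - 1432)/(-4848 + 5062) = -2347/214 ≈ -10.967)
B*10 = -2347/214*10 = -11735/107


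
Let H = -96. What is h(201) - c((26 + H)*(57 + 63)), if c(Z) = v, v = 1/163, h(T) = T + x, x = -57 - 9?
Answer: 22004/163 ≈ 134.99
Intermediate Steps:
x = -66
h(T) = -66 + T (h(T) = T - 66 = -66 + T)
v = 1/163 ≈ 0.0061350
c(Z) = 1/163
h(201) - c((26 + H)*(57 + 63)) = (-66 + 201) - 1*1/163 = 135 - 1/163 = 22004/163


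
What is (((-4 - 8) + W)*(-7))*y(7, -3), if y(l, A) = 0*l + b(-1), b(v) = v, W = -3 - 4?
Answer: -133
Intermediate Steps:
W = -7
y(l, A) = -1 (y(l, A) = 0*l - 1 = 0 - 1 = -1)
(((-4 - 8) + W)*(-7))*y(7, -3) = (((-4 - 8) - 7)*(-7))*(-1) = ((-12 - 7)*(-7))*(-1) = -19*(-7)*(-1) = 133*(-1) = -133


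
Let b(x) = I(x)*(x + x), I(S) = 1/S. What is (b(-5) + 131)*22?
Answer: 2926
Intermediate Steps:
I(S) = 1/S
b(x) = 2 (b(x) = (x + x)/x = (2*x)/x = 2)
(b(-5) + 131)*22 = (2 + 131)*22 = 133*22 = 2926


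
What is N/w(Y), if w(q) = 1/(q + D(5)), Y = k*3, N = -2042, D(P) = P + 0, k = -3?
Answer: 8168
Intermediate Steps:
D(P) = P
Y = -9 (Y = -3*3 = -9)
w(q) = 1/(5 + q) (w(q) = 1/(q + 5) = 1/(5 + q))
N/w(Y) = -2042/(1/(5 - 9)) = -2042/(1/(-4)) = -2042/(-¼) = -2042*(-4) = 8168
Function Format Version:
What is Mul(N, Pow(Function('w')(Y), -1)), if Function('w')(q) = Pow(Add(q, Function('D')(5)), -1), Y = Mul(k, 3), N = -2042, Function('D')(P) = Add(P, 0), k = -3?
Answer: 8168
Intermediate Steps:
Function('D')(P) = P
Y = -9 (Y = Mul(-3, 3) = -9)
Function('w')(q) = Pow(Add(5, q), -1) (Function('w')(q) = Pow(Add(q, 5), -1) = Pow(Add(5, q), -1))
Mul(N, Pow(Function('w')(Y), -1)) = Mul(-2042, Pow(Pow(Add(5, -9), -1), -1)) = Mul(-2042, Pow(Pow(-4, -1), -1)) = Mul(-2042, Pow(Rational(-1, 4), -1)) = Mul(-2042, -4) = 8168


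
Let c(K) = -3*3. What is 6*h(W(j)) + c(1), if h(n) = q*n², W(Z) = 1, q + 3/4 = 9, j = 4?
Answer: 81/2 ≈ 40.500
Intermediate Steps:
q = 33/4 (q = -¾ + 9 = 33/4 ≈ 8.2500)
c(K) = -9
h(n) = 33*n²/4
6*h(W(j)) + c(1) = 6*((33/4)*1²) - 9 = 6*((33/4)*1) - 9 = 6*(33/4) - 9 = 99/2 - 9 = 81/2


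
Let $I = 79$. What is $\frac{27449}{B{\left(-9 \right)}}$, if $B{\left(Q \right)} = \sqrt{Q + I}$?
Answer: $\frac{27449 \sqrt{70}}{70} \approx 3280.8$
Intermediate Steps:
$B{\left(Q \right)} = \sqrt{79 + Q}$ ($B{\left(Q \right)} = \sqrt{Q + 79} = \sqrt{79 + Q}$)
$\frac{27449}{B{\left(-9 \right)}} = \frac{27449}{\sqrt{79 - 9}} = \frac{27449}{\sqrt{70}} = 27449 \frac{\sqrt{70}}{70} = \frac{27449 \sqrt{70}}{70}$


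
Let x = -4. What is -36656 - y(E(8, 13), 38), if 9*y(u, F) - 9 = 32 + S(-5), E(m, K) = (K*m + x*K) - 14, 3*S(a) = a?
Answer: -989830/27 ≈ -36660.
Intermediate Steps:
S(a) = a/3
E(m, K) = -14 - 4*K + K*m (E(m, K) = (K*m - 4*K) - 14 = (-4*K + K*m) - 14 = -14 - 4*K + K*m)
y(u, F) = 118/27 (y(u, F) = 1 + (32 + (⅓)*(-5))/9 = 1 + (32 - 5/3)/9 = 1 + (⅑)*(91/3) = 1 + 91/27 = 118/27)
-36656 - y(E(8, 13), 38) = -36656 - 1*118/27 = -36656 - 118/27 = -989830/27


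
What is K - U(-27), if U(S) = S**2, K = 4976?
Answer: 4247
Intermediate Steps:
K - U(-27) = 4976 - 1*(-27)**2 = 4976 - 1*729 = 4976 - 729 = 4247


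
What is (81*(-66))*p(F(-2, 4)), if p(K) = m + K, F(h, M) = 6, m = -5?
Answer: -5346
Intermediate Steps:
p(K) = -5 + K
(81*(-66))*p(F(-2, 4)) = (81*(-66))*(-5 + 6) = -5346*1 = -5346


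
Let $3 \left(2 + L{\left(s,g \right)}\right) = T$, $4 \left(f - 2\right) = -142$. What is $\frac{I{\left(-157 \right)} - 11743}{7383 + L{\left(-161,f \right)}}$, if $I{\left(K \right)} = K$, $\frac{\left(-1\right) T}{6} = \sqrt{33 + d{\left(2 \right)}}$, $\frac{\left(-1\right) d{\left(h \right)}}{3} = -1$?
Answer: $- \frac{11900}{7369} \approx -1.6149$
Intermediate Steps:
$d{\left(h \right)} = 3$ ($d{\left(h \right)} = \left(-3\right) \left(-1\right) = 3$)
$f = - \frac{67}{2}$ ($f = 2 + \frac{1}{4} \left(-142\right) = 2 - \frac{71}{2} = - \frac{67}{2} \approx -33.5$)
$T = -36$ ($T = - 6 \sqrt{33 + 3} = - 6 \sqrt{36} = \left(-6\right) 6 = -36$)
$L{\left(s,g \right)} = -14$ ($L{\left(s,g \right)} = -2 + \frac{1}{3} \left(-36\right) = -2 - 12 = -14$)
$\frac{I{\left(-157 \right)} - 11743}{7383 + L{\left(-161,f \right)}} = \frac{-157 - 11743}{7383 - 14} = - \frac{11900}{7369}$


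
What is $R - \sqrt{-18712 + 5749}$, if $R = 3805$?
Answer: $3805 - i \sqrt{12963} \approx 3805.0 - 113.86 i$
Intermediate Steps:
$R - \sqrt{-18712 + 5749} = 3805 - \sqrt{-18712 + 5749} = 3805 - \sqrt{-12963} = 3805 - i \sqrt{12963}$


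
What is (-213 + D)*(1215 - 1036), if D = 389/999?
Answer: -38019242/999 ≈ -38057.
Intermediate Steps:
D = 389/999 (D = 389*(1/999) = 389/999 ≈ 0.38939)
(-213 + D)*(1215 - 1036) = (-213 + 389/999)*(1215 - 1036) = -212398/999*179 = -38019242/999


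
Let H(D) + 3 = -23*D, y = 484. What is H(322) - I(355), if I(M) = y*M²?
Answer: -61003509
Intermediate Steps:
H(D) = -3 - 23*D
I(M) = 484*M²
H(322) - I(355) = (-3 - 23*322) - 484*355² = (-3 - 7406) - 484*126025 = -7409 - 1*60996100 = -7409 - 60996100 = -61003509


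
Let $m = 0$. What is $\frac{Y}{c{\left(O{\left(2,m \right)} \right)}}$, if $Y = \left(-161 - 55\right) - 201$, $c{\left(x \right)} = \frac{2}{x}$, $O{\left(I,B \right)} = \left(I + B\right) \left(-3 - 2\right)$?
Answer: $2085$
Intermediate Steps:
$O{\left(I,B \right)} = - 5 B - 5 I$ ($O{\left(I,B \right)} = \left(B + I\right) \left(-5\right) = - 5 B - 5 I$)
$Y = -417$ ($Y = -216 - 201 = -417$)
$\frac{Y}{c{\left(O{\left(2,m \right)} \right)}} = - \frac{417}{2 \frac{1}{\left(-5\right) 0 - 10}} = - \frac{417}{2 \frac{1}{0 - 10}} = - \frac{417}{2 \frac{1}{-10}} = - \frac{417}{2 \left(- \frac{1}{10}\right)} = - \frac{417}{- \frac{1}{5}} = \left(-417\right) \left(-5\right) = 2085$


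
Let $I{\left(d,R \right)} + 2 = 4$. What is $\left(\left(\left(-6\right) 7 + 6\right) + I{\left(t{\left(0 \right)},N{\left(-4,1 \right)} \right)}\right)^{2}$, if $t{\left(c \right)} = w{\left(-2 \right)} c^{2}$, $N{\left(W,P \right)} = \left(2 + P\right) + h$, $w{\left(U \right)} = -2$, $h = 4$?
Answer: $1156$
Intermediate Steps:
$N{\left(W,P \right)} = 6 + P$ ($N{\left(W,P \right)} = \left(2 + P\right) + 4 = 6 + P$)
$t{\left(c \right)} = - 2 c^{2}$
$I{\left(d,R \right)} = 2$ ($I{\left(d,R \right)} = -2 + 4 = 2$)
$\left(\left(\left(-6\right) 7 + 6\right) + I{\left(t{\left(0 \right)},N{\left(-4,1 \right)} \right)}\right)^{2} = \left(\left(\left(-6\right) 7 + 6\right) + 2\right)^{2} = \left(\left(-42 + 6\right) + 2\right)^{2} = \left(-36 + 2\right)^{2} = \left(-34\right)^{2} = 1156$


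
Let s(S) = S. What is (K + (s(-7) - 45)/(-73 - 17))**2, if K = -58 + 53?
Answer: 39601/2025 ≈ 19.556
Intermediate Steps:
K = -5
(K + (s(-7) - 45)/(-73 - 17))**2 = (-5 + (-7 - 45)/(-73 - 17))**2 = (-5 - 52/(-90))**2 = (-5 - 52*(-1/90))**2 = (-5 + 26/45)**2 = (-199/45)**2 = 39601/2025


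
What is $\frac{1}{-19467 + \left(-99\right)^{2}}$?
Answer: $- \frac{1}{9666} \approx -0.00010346$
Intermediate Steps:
$\frac{1}{-19467 + \left(-99\right)^{2}} = \frac{1}{-19467 + 9801} = \frac{1}{-9666} = - \frac{1}{9666}$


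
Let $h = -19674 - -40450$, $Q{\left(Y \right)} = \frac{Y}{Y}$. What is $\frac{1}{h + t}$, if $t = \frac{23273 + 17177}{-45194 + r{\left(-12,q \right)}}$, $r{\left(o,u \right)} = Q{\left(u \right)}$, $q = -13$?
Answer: $\frac{45193}{938889318} \approx 4.8135 \cdot 10^{-5}$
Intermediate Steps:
$Q{\left(Y \right)} = 1$
$r{\left(o,u \right)} = 1$
$h = 20776$ ($h = -19674 + 40450 = 20776$)
$t = - \frac{40450}{45193}$ ($t = \frac{23273 + 17177}{-45194 + 1} = \frac{40450}{-45193} = 40450 \left(- \frac{1}{45193}\right) = - \frac{40450}{45193} \approx -0.89505$)
$\frac{1}{h + t} = \frac{1}{20776 - \frac{40450}{45193}} = \frac{1}{\frac{938889318}{45193}} = \frac{45193}{938889318}$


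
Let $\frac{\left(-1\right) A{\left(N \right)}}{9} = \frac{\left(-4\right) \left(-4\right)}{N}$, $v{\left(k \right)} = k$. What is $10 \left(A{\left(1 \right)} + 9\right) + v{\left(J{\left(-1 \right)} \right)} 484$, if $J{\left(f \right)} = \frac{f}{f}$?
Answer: $-866$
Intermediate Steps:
$J{\left(f \right)} = 1$
$A{\left(N \right)} = - \frac{144}{N}$ ($A{\left(N \right)} = - 9 \frac{\left(-4\right) \left(-4\right)}{N} = - 9 \frac{16}{N} = - \frac{144}{N}$)
$10 \left(A{\left(1 \right)} + 9\right) + v{\left(J{\left(-1 \right)} \right)} 484 = 10 \left(- \frac{144}{1} + 9\right) + 1 \cdot 484 = 10 \left(\left(-144\right) 1 + 9\right) + 484 = 10 \left(-144 + 9\right) + 484 = 10 \left(-135\right) + 484 = -1350 + 484 = -866$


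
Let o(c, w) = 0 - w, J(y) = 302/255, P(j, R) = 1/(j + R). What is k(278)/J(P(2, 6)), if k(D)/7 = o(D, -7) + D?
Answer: 508725/302 ≈ 1684.5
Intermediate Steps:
P(j, R) = 1/(R + j)
J(y) = 302/255 (J(y) = 302*(1/255) = 302/255)
o(c, w) = -w
k(D) = 49 + 7*D (k(D) = 7*(-1*(-7) + D) = 7*(7 + D) = 49 + 7*D)
k(278)/J(P(2, 6)) = (49 + 7*278)/(302/255) = (49 + 1946)*(255/302) = 1995*(255/302) = 508725/302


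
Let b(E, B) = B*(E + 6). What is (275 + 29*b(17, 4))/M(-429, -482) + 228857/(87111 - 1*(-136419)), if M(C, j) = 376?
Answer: 371949511/42023640 ≈ 8.8510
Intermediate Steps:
b(E, B) = B*(6 + E)
(275 + 29*b(17, 4))/M(-429, -482) + 228857/(87111 - 1*(-136419)) = (275 + 29*(4*(6 + 17)))/376 + 228857/(87111 - 1*(-136419)) = (275 + 29*(4*23))*(1/376) + 228857/(87111 + 136419) = (275 + 29*92)*(1/376) + 228857/223530 = (275 + 2668)*(1/376) + 228857*(1/223530) = 2943*(1/376) + 228857/223530 = 2943/376 + 228857/223530 = 371949511/42023640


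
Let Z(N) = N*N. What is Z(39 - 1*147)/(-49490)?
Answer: -5832/24745 ≈ -0.23568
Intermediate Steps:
Z(N) = N²
Z(39 - 1*147)/(-49490) = (39 - 1*147)²/(-49490) = (39 - 147)²*(-1/49490) = (-108)²*(-1/49490) = 11664*(-1/49490) = -5832/24745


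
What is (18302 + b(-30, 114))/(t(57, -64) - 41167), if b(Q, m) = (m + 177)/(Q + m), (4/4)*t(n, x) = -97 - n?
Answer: -512553/1156988 ≈ -0.44301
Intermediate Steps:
t(n, x) = -97 - n
b(Q, m) = (177 + m)/(Q + m)
(18302 + b(-30, 114))/(t(57, -64) - 41167) = (18302 + (177 + 114)/(-30 + 114))/((-97 - 1*57) - 41167) = (18302 + 291/84)/((-97 - 57) - 41167) = (18302 + (1/84)*291)/(-154 - 41167) = (18302 + 97/28)/(-41321) = (512553/28)*(-1/41321) = -512553/1156988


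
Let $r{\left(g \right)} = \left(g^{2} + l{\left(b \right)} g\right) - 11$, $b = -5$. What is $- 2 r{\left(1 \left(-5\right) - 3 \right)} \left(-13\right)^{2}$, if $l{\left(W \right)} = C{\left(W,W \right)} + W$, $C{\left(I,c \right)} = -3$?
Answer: $-39546$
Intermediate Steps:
$l{\left(W \right)} = -3 + W$
$r{\left(g \right)} = -11 + g^{2} - 8 g$ ($r{\left(g \right)} = \left(g^{2} + \left(-3 - 5\right) g\right) - 11 = \left(g^{2} - 8 g\right) - 11 = -11 + g^{2} - 8 g$)
$- 2 r{\left(1 \left(-5\right) - 3 \right)} \left(-13\right)^{2} = - 2 \left(-11 + \left(1 \left(-5\right) - 3\right)^{2} - 8 \left(1 \left(-5\right) - 3\right)\right) \left(-13\right)^{2} = - 2 \left(-11 + \left(-5 - 3\right)^{2} - 8 \left(-5 - 3\right)\right) 169 = - 2 \left(-11 + \left(-8\right)^{2} - -64\right) 169 = - 2 \left(-11 + 64 + 64\right) 169 = \left(-2\right) 117 \cdot 169 = \left(-234\right) 169 = -39546$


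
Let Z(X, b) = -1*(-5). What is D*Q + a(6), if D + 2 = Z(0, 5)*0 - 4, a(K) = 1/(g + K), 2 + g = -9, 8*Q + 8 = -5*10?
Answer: 433/10 ≈ 43.300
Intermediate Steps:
Q = -29/4 (Q = -1 + (-5*10)/8 = -1 + (⅛)*(-50) = -1 - 25/4 = -29/4 ≈ -7.2500)
g = -11 (g = -2 - 9 = -11)
a(K) = 1/(-11 + K)
Z(X, b) = 5
D = -6 (D = -2 + (5*0 - 4) = -2 + (0 - 4) = -2 - 4 = -6)
D*Q + a(6) = -6*(-29/4) + 1/(-11 + 6) = 87/2 + 1/(-5) = 87/2 - ⅕ = 433/10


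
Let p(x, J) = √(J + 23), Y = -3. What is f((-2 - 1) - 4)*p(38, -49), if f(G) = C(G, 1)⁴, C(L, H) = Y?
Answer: 81*I*√26 ≈ 413.02*I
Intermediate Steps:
C(L, H) = -3
p(x, J) = √(23 + J)
f(G) = 81 (f(G) = (-3)⁴ = 81)
f((-2 - 1) - 4)*p(38, -49) = 81*√(23 - 49) = 81*√(-26) = 81*(I*√26) = 81*I*√26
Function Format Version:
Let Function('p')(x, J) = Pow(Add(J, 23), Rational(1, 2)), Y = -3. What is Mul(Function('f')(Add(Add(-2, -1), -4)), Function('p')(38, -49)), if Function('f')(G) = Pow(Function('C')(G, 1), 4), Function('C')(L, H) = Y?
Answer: Mul(81, I, Pow(26, Rational(1, 2))) ≈ Mul(413.02, I)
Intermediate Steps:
Function('C')(L, H) = -3
Function('p')(x, J) = Pow(Add(23, J), Rational(1, 2))
Function('f')(G) = 81 (Function('f')(G) = Pow(-3, 4) = 81)
Mul(Function('f')(Add(Add(-2, -1), -4)), Function('p')(38, -49)) = Mul(81, Pow(Add(23, -49), Rational(1, 2))) = Mul(81, Pow(-26, Rational(1, 2))) = Mul(81, Mul(I, Pow(26, Rational(1, 2)))) = Mul(81, I, Pow(26, Rational(1, 2)))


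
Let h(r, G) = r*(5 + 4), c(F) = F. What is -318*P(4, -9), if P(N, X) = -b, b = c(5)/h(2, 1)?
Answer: 265/3 ≈ 88.333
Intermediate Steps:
h(r, G) = 9*r (h(r, G) = r*9 = 9*r)
b = 5/18 (b = 5/((9*2)) = 5/18 ≈ 0.27778)
P(N, X) = -5/18 (P(N, X) = -1*5/18 = -5/18)
-318*P(4, -9) = -318*(-5/18) = 265/3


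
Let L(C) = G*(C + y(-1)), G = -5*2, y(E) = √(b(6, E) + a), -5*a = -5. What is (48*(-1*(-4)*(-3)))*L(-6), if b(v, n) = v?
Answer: -34560 + 5760*√7 ≈ -19320.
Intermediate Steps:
a = 1 (a = -⅕*(-5) = 1)
y(E) = √7 (y(E) = √(6 + 1) = √7)
G = -10
L(C) = -10*C - 10*√7 (L(C) = -10*(C + √7) = -10*C - 10*√7)
(48*(-1*(-4)*(-3)))*L(-6) = (48*(-1*(-4)*(-3)))*(-10*(-6) - 10*√7) = (48*(4*(-3)))*(60 - 10*√7) = (48*(-12))*(60 - 10*√7) = -576*(60 - 10*√7) = -34560 + 5760*√7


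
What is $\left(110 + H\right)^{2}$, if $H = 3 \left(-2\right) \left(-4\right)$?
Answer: $17956$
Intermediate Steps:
$H = 24$ ($H = \left(-6\right) \left(-4\right) = 24$)
$\left(110 + H\right)^{2} = \left(110 + 24\right)^{2} = 134^{2} = 17956$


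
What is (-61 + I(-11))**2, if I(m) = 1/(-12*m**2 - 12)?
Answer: 7975383025/2143296 ≈ 3721.1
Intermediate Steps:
I(m) = 1/(-12 - 12*m**2)
(-61 + I(-11))**2 = (-61 - 1/(12 + 12*(-11)**2))**2 = (-61 - 1/(12 + 12*121))**2 = (-61 - 1/(12 + 1452))**2 = (-61 - 1/1464)**2 = (-89305/1464)**2 = 7975383025/2143296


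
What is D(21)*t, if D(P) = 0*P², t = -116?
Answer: 0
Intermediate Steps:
D(P) = 0
D(21)*t = 0*(-116) = 0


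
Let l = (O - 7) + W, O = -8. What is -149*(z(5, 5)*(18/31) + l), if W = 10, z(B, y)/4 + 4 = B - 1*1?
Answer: 745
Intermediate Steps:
z(B, y) = -20 + 4*B (z(B, y) = -16 + 4*(B - 1*1) = -16 + 4*(B - 1) = -16 + 4*(-1 + B) = -16 + (-4 + 4*B) = -20 + 4*B)
l = -5 (l = (-8 - 7) + 10 = -15 + 10 = -5)
-149*(z(5, 5)*(18/31) + l) = -149*((-20 + 4*5)*(18/31) - 5) = -149*((-20 + 20)*(18*(1/31)) - 5) = -149*(0*(18/31) - 5) = -149*(0 - 5) = -149*(-5) = 745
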